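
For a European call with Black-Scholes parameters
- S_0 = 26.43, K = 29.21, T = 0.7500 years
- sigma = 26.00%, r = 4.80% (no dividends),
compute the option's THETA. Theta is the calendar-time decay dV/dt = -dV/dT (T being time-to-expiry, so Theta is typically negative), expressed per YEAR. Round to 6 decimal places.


d1 = -0.1717012511; d2 = -0.3968678561
phi(d1) = 0.3931047383; exp(-qT) = 1.0000000000; exp(-rT) = 0.9646402935
Theta = -S*exp(-qT)*phi(d1)*sigma/(2*sqrt(T)) - r*K*exp(-rT)*N(d2) + q*S*exp(-qT)*N(d1)
N(d1) = 0.4318362011; N(d2) = 0.3457324545; sqrt(T) = 0.8660254038
Term 1 = -26.4300 * 1.0000000000 * 0.3931047383 * 0.2600 / (2 * 0.8660254038) = -1.5596177253
Term 2 = -0.0480 * 29.2100 * 0.9646402935 * 0.3457324545 = -0.4676041344
Term 3 = 0 (no dividend yield, q = 0)
Theta = -1.5596177253 + (-0.4676041344) + (0.0000000000) = -2.027222

Answer: Theta = -2.027222


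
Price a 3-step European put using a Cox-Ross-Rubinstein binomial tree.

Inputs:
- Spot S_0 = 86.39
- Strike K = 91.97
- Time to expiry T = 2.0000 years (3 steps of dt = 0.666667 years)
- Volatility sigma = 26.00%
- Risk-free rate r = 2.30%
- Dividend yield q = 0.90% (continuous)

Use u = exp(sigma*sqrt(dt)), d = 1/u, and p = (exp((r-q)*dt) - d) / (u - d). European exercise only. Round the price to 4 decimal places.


Answer: Price = V(0,0) = 14.9891

Derivation:
dt = T/N = 0.666667
u = exp(sigma*sqrt(dt)) = 1.236505; d = 1/u = 0.808731
p = (exp((r-q)*dt) - d) / (u - d) = 0.469047
Discount per step: exp(-r*dt) = 0.984784
Stock lattice S(k, i) with i counting down-moves:
  k=0: S(0,0) = 86.3900
  k=1: S(1,0) = 106.8217; S(1,1) = 69.8663
  k=2: S(2,0) = 132.0856; S(2,1) = 86.3900; S(2,2) = 56.5030
  k=3: S(3,0) = 163.3245; S(3,1) = 106.8217; S(3,2) = 69.8663; S(3,3) = 45.6957
Terminal payoffs V(N, i) = max(K - S_T, 0):
  V(3,0) = 0.000000; V(3,1) = 0.000000; V(3,2) = 22.103742; V(3,3) = 46.274282
Backward induction: V(k, i) = exp(-r*dt) * [p * V(k+1, i) + (1-p) * V(k+1, i+1)].
  V(2,0) = exp(-r*dt) * [p*0.000000 + (1-p)*0.000000] = 0.000000
  V(2,1) = exp(-r*dt) * [p*0.000000 + (1-p)*22.103742] = 11.557476
  V(2,2) = exp(-r*dt) * [p*22.103742 + (1-p)*46.274282] = 34.405554
  V(1,0) = exp(-r*dt) * [p*0.000000 + (1-p)*11.557476] = 6.043106
  V(1,1) = exp(-r*dt) * [p*11.557476 + (1-p)*34.405554] = 23.328283
  V(0,0) = exp(-r*dt) * [p*6.043106 + (1-p)*23.328283] = 14.989125


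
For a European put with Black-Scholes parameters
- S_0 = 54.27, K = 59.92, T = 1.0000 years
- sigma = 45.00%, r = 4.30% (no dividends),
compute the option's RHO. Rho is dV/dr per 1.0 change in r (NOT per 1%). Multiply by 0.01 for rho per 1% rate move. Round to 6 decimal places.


Answer: Rho = -36.542726

Derivation:
d1 = 0.1004694419; d2 = -0.3495305581
phi(d1) = 0.3969338696; exp(-qT) = 1.0000000000; exp(-rT) = 0.9579113901
N(-d2) = 0.6366544832
Rho = -K*T*exp(-rT)*N(-d2) = -59.9200 * 1.0000 * 0.9579113901 * 0.6366544832 = -36.542726


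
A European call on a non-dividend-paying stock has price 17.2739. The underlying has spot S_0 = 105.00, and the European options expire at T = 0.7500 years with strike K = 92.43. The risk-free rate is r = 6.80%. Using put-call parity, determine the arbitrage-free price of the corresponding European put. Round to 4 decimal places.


Answer: Put price = 0.1082

Derivation:
Put-call parity: C - P = S_0 * exp(-qT) - K * exp(-rT).
S_0 * exp(-qT) = 105.0000 * 1.00000000 = 105.00000000
K * exp(-rT) = 92.4300 * 0.95027867 = 87.83425752
P = C - S*exp(-qT) + K*exp(-rT)
P = 17.2739 - 105.00000000 + 87.83425752 = 0.1082


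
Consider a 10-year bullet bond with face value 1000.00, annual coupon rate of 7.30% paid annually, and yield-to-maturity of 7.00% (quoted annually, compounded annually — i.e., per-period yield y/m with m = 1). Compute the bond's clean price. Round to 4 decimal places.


Coupon per period c = face * coupon_rate / m = 73.000000
Periods per year m = 1; per-period yield y/m = 0.070000
Number of cashflows N = 10
Cashflows (t years, CF_t, discount factor 1/(1+y/m)^(m*t), PV):
  t = 1.0000: CF_t = 73.000000, DF = 0.934579, PV = 68.224299
  t = 2.0000: CF_t = 73.000000, DF = 0.873439, PV = 63.761027
  t = 3.0000: CF_t = 73.000000, DF = 0.816298, PV = 59.589745
  t = 4.0000: CF_t = 73.000000, DF = 0.762895, PV = 55.691350
  t = 5.0000: CF_t = 73.000000, DF = 0.712986, PV = 52.047991
  t = 6.0000: CF_t = 73.000000, DF = 0.666342, PV = 48.642982
  t = 7.0000: CF_t = 73.000000, DF = 0.622750, PV = 45.460731
  t = 8.0000: CF_t = 73.000000, DF = 0.582009, PV = 42.486665
  t = 9.0000: CF_t = 73.000000, DF = 0.543934, PV = 39.707163
  t = 10.0000: CF_t = 1073.000000, DF = 0.508349, PV = 545.458790
Price P = sum_t PV_t = 1021.070745

Answer: Price = 1021.0707


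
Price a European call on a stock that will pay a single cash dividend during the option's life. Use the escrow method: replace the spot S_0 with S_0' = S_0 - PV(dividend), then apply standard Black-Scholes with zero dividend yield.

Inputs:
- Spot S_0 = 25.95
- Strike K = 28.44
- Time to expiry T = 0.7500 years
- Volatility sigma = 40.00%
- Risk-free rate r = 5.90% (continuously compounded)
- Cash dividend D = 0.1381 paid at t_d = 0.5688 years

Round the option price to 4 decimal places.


Answer: Price = 2.9909

Derivation:
PV(D) = D * exp(-r * t_d) = 0.1381 * 0.96699766 = 0.13354238
S_0' = S_0 - PV(D) = 25.9500 - 0.13354238 = 25.81645762
d1 = (ln(S_0'/K) + (r + sigma^2/2)*T) / (sigma*sqrt(T)) = 0.02155126
d2 = d1 - sigma*sqrt(T) = -0.32485890
exp(-rT) = 0.95671475
N(d1) = 0.50859704; N(d2) = 0.37264393
C = S_0' * N(d1) - K * exp(-rT) * N(d2) = 25.81645762 * 0.50859704 - 28.4400 * 0.95671475 * 0.37264393 = 2.9909


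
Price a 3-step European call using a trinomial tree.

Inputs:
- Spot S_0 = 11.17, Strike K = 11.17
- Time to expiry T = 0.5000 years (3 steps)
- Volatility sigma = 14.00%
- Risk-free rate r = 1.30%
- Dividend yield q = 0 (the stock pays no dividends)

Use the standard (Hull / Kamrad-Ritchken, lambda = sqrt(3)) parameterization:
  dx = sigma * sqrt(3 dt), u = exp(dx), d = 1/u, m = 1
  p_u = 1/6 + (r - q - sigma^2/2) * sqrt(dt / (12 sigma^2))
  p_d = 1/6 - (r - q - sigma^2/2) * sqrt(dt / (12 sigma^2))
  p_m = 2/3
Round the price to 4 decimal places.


dt = T/N = 0.166667; dx = sigma*sqrt(3*dt) = 0.098995
u = exp(dx) = 1.104061; d = 1/u = 0.905747
p_u = 0.169360, p_m = 0.666667, p_d = 0.163973
Discount per step: exp(-r*dt) = 0.997836
Stock lattice S(k, j) with j the centered position index:
  k=0: S(0,+0) = 11.1700
  k=1: S(1,-1) = 10.1172; S(1,+0) = 11.1700; S(1,+1) = 12.3324
  k=2: S(2,-2) = 9.1636; S(2,-1) = 10.1172; S(2,+0) = 11.1700; S(2,+1) = 12.3324; S(2,+2) = 13.6157
  k=3: S(3,-3) = 8.2999; S(3,-2) = 9.1636; S(3,-1) = 10.1172; S(3,+0) = 11.1700; S(3,+1) = 12.3324; S(3,+2) = 13.6157; S(3,+3) = 15.0325
Terminal payoffs V(N, j) = max(S_T - K, 0):
  V(3,-3) = 0.000000; V(3,-2) = 0.000000; V(3,-1) = 0.000000; V(3,+0) = 0.000000; V(3,+1) = 1.162358; V(3,+2) = 2.445672; V(3,+3) = 3.862529
Backward induction: V(k, j) = exp(-r*dt) * [p_u * V(k+1, j+1) + p_m * V(k+1, j) + p_d * V(k+1, j-1)]
  V(2,-2) = exp(-r*dt) * [p_u*0.000000 + p_m*0.000000 + p_d*0.000000] = 0.000000
  V(2,-1) = exp(-r*dt) * [p_u*0.000000 + p_m*0.000000 + p_d*0.000000] = 0.000000
  V(2,+0) = exp(-r*dt) * [p_u*1.162358 + p_m*0.000000 + p_d*0.000000] = 0.196431
  V(2,+1) = exp(-r*dt) * [p_u*2.445672 + p_m*1.162358 + p_d*0.000000] = 1.186532
  V(2,+2) = exp(-r*dt) * [p_u*3.862529 + p_m*2.445672 + p_d*1.162358] = 2.469846
  V(1,-1) = exp(-r*dt) * [p_u*0.196431 + p_m*0.000000 + p_d*0.000000] = 0.033196
  V(1,+0) = exp(-r*dt) * [p_u*1.186532 + p_m*0.196431 + p_d*0.000000] = 0.331187
  V(1,+1) = exp(-r*dt) * [p_u*2.469846 + p_m*1.186532 + p_d*0.196431] = 1.238838
  V(0,+0) = exp(-r*dt) * [p_u*1.238838 + p_m*0.331187 + p_d*0.033196] = 0.435101

Answer: Price = V(0,0) = 0.4351


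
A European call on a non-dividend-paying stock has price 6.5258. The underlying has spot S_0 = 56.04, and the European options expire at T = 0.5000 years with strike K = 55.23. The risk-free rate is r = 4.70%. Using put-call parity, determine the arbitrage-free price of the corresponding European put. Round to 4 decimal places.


Put-call parity: C - P = S_0 * exp(-qT) - K * exp(-rT).
S_0 * exp(-qT) = 56.0400 * 1.00000000 = 56.04000000
K * exp(-rT) = 55.2300 * 0.97677397 = 53.94722662
P = C - S*exp(-qT) + K*exp(-rT)
P = 6.5258 - 56.04000000 + 53.94722662 = 4.4330

Answer: Put price = 4.4330


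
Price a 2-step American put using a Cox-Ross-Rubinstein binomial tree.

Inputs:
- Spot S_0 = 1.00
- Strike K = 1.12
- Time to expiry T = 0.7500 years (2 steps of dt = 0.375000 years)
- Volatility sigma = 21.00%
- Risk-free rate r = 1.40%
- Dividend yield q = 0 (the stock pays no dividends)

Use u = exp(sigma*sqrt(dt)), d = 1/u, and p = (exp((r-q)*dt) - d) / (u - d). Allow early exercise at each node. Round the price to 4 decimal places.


Answer: Price = V(0,0) = 0.1522

Derivation:
dt = T/N = 0.375000
u = exp(sigma*sqrt(dt)) = 1.137233; d = 1/u = 0.879327
p = (exp((r-q)*dt) - d) / (u - d) = 0.488304
Discount per step: exp(-r*dt) = 0.994764
Stock lattice S(k, i) with i counting down-moves:
  k=0: S(0,0) = 1.0000
  k=1: S(1,0) = 1.1372; S(1,1) = 0.8793
  k=2: S(2,0) = 1.2933; S(2,1) = 1.0000; S(2,2) = 0.7732
Terminal payoffs V(N, i) = max(K - S_T, 0):
  V(2,0) = 0.000000; V(2,1) = 0.120000; V(2,2) = 0.346784
Backward induction: V(k, i) = exp(-r*dt) * [p * V(k+1, i) + (1-p) * V(k+1, i+1)]; then take max(V_cont, immediate exercise) for American.
  V(1,0) = exp(-r*dt) * [p*0.000000 + (1-p)*0.120000] = 0.061082; exercise = 0.000000; V(1,0) = max -> 0.061082
  V(1,1) = exp(-r*dt) * [p*0.120000 + (1-p)*0.346784] = 0.234808; exercise = 0.240673; V(1,1) = max -> 0.240673
  V(0,0) = exp(-r*dt) * [p*0.061082 + (1-p)*0.240673] = 0.152177; exercise = 0.120000; V(0,0) = max -> 0.152177


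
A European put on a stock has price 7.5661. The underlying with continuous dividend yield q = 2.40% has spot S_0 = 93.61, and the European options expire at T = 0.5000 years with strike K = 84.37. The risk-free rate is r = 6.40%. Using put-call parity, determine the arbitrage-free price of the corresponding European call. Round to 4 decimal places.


Answer: Call price = 18.3466

Derivation:
Put-call parity: C - P = S_0 * exp(-qT) - K * exp(-rT).
S_0 * exp(-qT) = 93.6100 * 0.98807171 = 92.49339304
K * exp(-rT) = 84.3700 * 0.96850658 = 81.71290033
C = P + S*exp(-qT) - K*exp(-rT)
C = 7.5661 + 92.49339304 - 81.71290033 = 18.3466


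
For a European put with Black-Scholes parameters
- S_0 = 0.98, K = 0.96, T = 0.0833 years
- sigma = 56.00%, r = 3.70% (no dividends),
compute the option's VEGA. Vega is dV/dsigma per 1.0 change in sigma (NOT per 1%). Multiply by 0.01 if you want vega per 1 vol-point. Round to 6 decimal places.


d1 = 0.2274565121; d2 = 0.0658307716
phi(d1) = 0.3887546844; exp(-qT) = 1.0000000000; exp(-rT) = 0.9969226448
Vega = S * exp(-qT) * phi(d1) * sqrt(T) = 0.9800 * 1.0000000000 * 0.3887546844 * 0.2886173938 = 0.109957

Answer: Vega = 0.109957


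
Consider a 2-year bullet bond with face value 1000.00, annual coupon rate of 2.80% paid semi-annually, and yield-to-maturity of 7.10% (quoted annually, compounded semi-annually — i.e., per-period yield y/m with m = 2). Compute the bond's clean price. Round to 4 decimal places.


Answer: Price = 921.1224

Derivation:
Coupon per period c = face * coupon_rate / m = 14.000000
Periods per year m = 2; per-period yield y/m = 0.035500
Number of cashflows N = 4
Cashflows (t years, CF_t, discount factor 1/(1+y/m)^(m*t), PV):
  t = 0.5000: CF_t = 14.000000, DF = 0.965717, PV = 13.520039
  t = 1.0000: CF_t = 14.000000, DF = 0.932609, PV = 13.056532
  t = 1.5000: CF_t = 14.000000, DF = 0.900637, PV = 12.608915
  t = 2.0000: CF_t = 1014.000000, DF = 0.869760, PV = 881.936958
Price P = sum_t PV_t = 921.122443


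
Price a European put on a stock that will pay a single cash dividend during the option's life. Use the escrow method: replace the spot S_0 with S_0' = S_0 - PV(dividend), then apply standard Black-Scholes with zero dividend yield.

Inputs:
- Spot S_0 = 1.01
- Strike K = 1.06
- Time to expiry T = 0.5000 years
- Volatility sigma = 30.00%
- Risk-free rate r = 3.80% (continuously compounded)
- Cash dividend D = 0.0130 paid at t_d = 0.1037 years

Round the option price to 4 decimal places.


PV(D) = D * exp(-r * t_d) = 0.0130 * 0.99606715 = 0.01294887
S_0' = S_0 - PV(D) = 1.0100 - 0.01294887 = 0.99705113
d1 = (ln(S_0'/K) + (r + sigma^2/2)*T) / (sigma*sqrt(T)) = -0.09297105
d2 = d1 - sigma*sqrt(T) = -0.30510308
exp(-rT) = 0.98117936
N(-d1) = 0.53703672; N(-d2) = 0.61985618
P = K * exp(-rT) * N(-d2) - S_0' * N(-d1) = 1.0600 * 0.98117936 * 0.61985618 - 0.99705113 * 0.53703672 = 0.1092

Answer: Price = 0.1092


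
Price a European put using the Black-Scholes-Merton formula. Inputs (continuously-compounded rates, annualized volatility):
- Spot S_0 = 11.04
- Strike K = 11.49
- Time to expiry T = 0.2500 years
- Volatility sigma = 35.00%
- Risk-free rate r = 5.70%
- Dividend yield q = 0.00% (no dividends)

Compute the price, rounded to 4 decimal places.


d1 = (ln(S/K) + (r - q + 0.5*sigma^2) * T) / (sigma * sqrt(T)) = -0.05936886
d2 = d1 - sigma * sqrt(T) = -0.23436886
exp(-rT) = 0.98585105; exp(-qT) = 1.00000000
P = K * exp(-rT) * N(-d2) - S_0 * exp(-qT) * N(-d1)
N(-d1) = 0.52367084; N(-d2) = 0.59265069
P = 11.4900 * 0.98585105 * 0.59265069 - 11.0400 * 1.00000000 * 0.52367084 = 0.9319

Answer: Price = 0.9319


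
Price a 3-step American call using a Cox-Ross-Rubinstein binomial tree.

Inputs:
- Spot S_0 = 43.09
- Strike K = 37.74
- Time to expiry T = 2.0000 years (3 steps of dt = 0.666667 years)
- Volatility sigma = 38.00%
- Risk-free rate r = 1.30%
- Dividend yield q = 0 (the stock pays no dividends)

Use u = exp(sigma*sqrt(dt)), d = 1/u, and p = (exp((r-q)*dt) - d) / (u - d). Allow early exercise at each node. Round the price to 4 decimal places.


dt = T/N = 0.666667
u = exp(sigma*sqrt(dt)) = 1.363792; d = 1/u = 0.733250
p = (exp((r-q)*dt) - d) / (u - d) = 0.436854
Discount per step: exp(-r*dt) = 0.991371
Stock lattice S(k, i) with i counting down-moves:
  k=0: S(0,0) = 43.0900
  k=1: S(1,0) = 58.7658; S(1,1) = 31.5957
  k=2: S(2,0) = 80.1443; S(2,1) = 43.0900; S(2,2) = 23.1676
  k=3: S(3,0) = 109.3001; S(3,1) = 58.7658; S(3,2) = 31.5957; S(3,3) = 16.9876
Terminal payoffs V(N, i) = max(S_T - K, 0):
  V(3,0) = 71.560072; V(3,1) = 21.025776; V(3,2) = 0.000000; V(3,3) = 0.000000
Backward induction: V(k, i) = exp(-r*dt) * [p * V(k+1, i) + (1-p) * V(k+1, i+1)]; then take max(V_cont, immediate exercise) for American.
  V(2,0) = exp(-r*dt) * [p*71.560072 + (1-p)*21.025776] = 42.729934; exercise = 42.404267; V(2,0) = max -> 42.729934
  V(2,1) = exp(-r*dt) * [p*21.025776 + (1-p)*0.000000] = 9.105927; exercise = 5.350000; V(2,1) = max -> 9.105927
  V(2,2) = exp(-r*dt) * [p*0.000000 + (1-p)*0.000000] = 0.000000; exercise = 0.000000; V(2,2) = max -> 0.000000
  V(1,0) = exp(-r*dt) * [p*42.729934 + (1-p)*9.105927] = 23.589369; exercise = 21.025776; V(1,0) = max -> 23.589369
  V(1,1) = exp(-r*dt) * [p*9.105927 + (1-p)*0.000000] = 3.943631; exercise = 0.000000; V(1,1) = max -> 3.943631
  V(0,0) = exp(-r*dt) * [p*23.589369 + (1-p)*3.943631] = 12.417855; exercise = 5.350000; V(0,0) = max -> 12.417855

Answer: Price = V(0,0) = 12.4179


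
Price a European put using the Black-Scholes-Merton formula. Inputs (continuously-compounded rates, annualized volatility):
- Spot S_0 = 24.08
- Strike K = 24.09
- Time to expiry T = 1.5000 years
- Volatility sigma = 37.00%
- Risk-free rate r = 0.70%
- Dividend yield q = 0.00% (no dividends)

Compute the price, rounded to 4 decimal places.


d1 = (ln(S/K) + (r - q + 0.5*sigma^2) * T) / (sigma * sqrt(T)) = 0.24883242
d2 = d1 - sigma * sqrt(T) = -0.20432319
exp(-rT) = 0.98955493; exp(-qT) = 1.00000000
P = K * exp(-rT) * N(-d2) - S_0 * exp(-qT) * N(-d1)
N(-d1) = 0.40174521; N(-d2) = 0.58094952
P = 24.0900 * 0.98955493 * 0.58094952 - 24.0800 * 1.00000000 * 0.40174521 = 4.1749

Answer: Price = 4.1749


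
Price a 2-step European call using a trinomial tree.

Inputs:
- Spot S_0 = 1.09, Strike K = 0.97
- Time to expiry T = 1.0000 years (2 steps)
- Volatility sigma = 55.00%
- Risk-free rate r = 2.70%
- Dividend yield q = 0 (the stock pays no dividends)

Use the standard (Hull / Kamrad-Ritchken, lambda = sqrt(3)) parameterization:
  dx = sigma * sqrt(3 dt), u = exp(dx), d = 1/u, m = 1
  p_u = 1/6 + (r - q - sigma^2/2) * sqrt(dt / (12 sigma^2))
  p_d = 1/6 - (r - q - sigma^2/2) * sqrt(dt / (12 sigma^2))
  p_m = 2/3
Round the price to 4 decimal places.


Answer: Price = V(0,0) = 0.2862

Derivation:
dt = T/N = 0.500000; dx = sigma*sqrt(3*dt) = 0.673610
u = exp(dx) = 1.961304; d = 1/u = 0.509865
p_u = 0.120553, p_m = 0.666667, p_d = 0.212780
Discount per step: exp(-r*dt) = 0.986591
Stock lattice S(k, j) with j the centered position index:
  k=0: S(0,+0) = 1.0900
  k=1: S(1,-1) = 0.5558; S(1,+0) = 1.0900; S(1,+1) = 2.1378
  k=2: S(2,-2) = 0.2834; S(2,-1) = 0.5558; S(2,+0) = 1.0900; S(2,+1) = 2.1378; S(2,+2) = 4.1929
Terminal payoffs V(N, j) = max(S_T - K, 0):
  V(2,-2) = 0.000000; V(2,-1) = 0.000000; V(2,+0) = 0.120000; V(2,+1) = 1.167822; V(2,+2) = 3.222919
Backward induction: V(k, j) = exp(-r*dt) * [p_u * V(k+1, j+1) + p_m * V(k+1, j) + p_d * V(k+1, j-1)]
  V(1,-1) = exp(-r*dt) * [p_u*0.120000 + p_m*0.000000 + p_d*0.000000] = 0.014272
  V(1,+0) = exp(-r*dt) * [p_u*1.167822 + p_m*0.120000 + p_d*0.000000] = 0.217824
  V(1,+1) = exp(-r*dt) * [p_u*3.222919 + p_m*1.167822 + p_d*0.120000] = 1.176622
  V(0,+0) = exp(-r*dt) * [p_u*1.176622 + p_m*0.217824 + p_d*0.014272] = 0.286208


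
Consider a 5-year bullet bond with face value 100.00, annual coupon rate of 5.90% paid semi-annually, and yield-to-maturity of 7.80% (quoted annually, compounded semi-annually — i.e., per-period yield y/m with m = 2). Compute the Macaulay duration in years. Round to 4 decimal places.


Coupon per period c = face * coupon_rate / m = 2.950000
Periods per year m = 2; per-period yield y/m = 0.039000
Number of cashflows N = 10
Cashflows (t years, CF_t, discount factor 1/(1+y/m)^(m*t), PV):
  t = 0.5000: CF_t = 2.950000, DF = 0.962464, PV = 2.839269
  t = 1.0000: CF_t = 2.950000, DF = 0.926337, PV = 2.732693
  t = 1.5000: CF_t = 2.950000, DF = 0.891566, PV = 2.630119
  t = 2.0000: CF_t = 2.950000, DF = 0.858100, PV = 2.531394
  t = 2.5000: CF_t = 2.950000, DF = 0.825890, PV = 2.436376
  t = 3.0000: CF_t = 2.950000, DF = 0.794889, PV = 2.344924
  t = 3.5000: CF_t = 2.950000, DF = 0.765052, PV = 2.256905
  t = 4.0000: CF_t = 2.950000, DF = 0.736335, PV = 2.172189
  t = 4.5000: CF_t = 2.950000, DF = 0.708696, PV = 2.090654
  t = 5.0000: CF_t = 102.950000, DF = 0.682094, PV = 70.221625
Price P = sum_t PV_t = 92.256147
Macaulay numerator sum_t t * PV_t:
  t * PV_t at t = 0.5000: 1.419634
  t * PV_t at t = 1.0000: 2.732693
  t * PV_t at t = 1.5000: 3.945178
  t * PV_t at t = 2.0000: 5.062789
  t * PV_t at t = 2.5000: 6.090940
  t * PV_t at t = 3.0000: 7.034771
  t * PV_t at t = 3.5000: 7.899166
  t * PV_t at t = 4.0000: 8.688757
  t * PV_t at t = 4.5000: 9.407941
  t * PV_t at t = 5.0000: 351.108125
Macaulay duration D = (sum_t t * PV_t) / P = 403.389995 / 92.256147 = 4.372500

Answer: Macaulay duration = 4.3725 years


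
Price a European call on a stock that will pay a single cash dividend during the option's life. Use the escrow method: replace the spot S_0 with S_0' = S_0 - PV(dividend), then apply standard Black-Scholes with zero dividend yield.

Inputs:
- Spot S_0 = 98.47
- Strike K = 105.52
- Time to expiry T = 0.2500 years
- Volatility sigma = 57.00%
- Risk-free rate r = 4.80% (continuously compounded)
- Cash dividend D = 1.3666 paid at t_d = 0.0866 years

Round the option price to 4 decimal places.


PV(D) = D * exp(-r * t_d) = 1.3666 * 0.99585183 = 1.36093111
S_0' = S_0 - PV(D) = 98.4700 - 1.36093111 = 97.10906889
d1 = (ln(S_0'/K) + (r + sigma^2/2)*T) / (sigma*sqrt(T)) = -0.10685347
d2 = d1 - sigma*sqrt(T) = -0.39185347
exp(-rT) = 0.98807171
N(d1) = 0.45745261; N(d2) = 0.34758324
C = S_0' * N(d1) - K * exp(-rT) * N(d2) = 97.10906889 * 0.45745261 - 105.5200 * 0.98807171 * 0.34758324 = 8.1833

Answer: Price = 8.1833


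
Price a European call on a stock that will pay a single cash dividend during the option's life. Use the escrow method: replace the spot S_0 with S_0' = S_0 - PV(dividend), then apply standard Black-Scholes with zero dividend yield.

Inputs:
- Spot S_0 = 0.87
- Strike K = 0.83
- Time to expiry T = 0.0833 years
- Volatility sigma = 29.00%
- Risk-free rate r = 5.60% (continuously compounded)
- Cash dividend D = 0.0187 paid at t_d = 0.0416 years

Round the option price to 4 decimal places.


Answer: Price = 0.0424

Derivation:
PV(D) = D * exp(-r * t_d) = 0.0187 * 0.99767311 = 0.01865649
S_0' = S_0 - PV(D) = 0.8700 - 0.01865649 = 0.85134351
d1 = (ln(S_0'/K) + (r + sigma^2/2)*T) / (sigma*sqrt(T)) = 0.40093133
d2 = d1 - sigma*sqrt(T) = 0.31723229
exp(-rT) = 0.99534606
N(d1) = 0.65576466; N(d2) = 0.62446632
C = S_0' * N(d1) - K * exp(-rT) * N(d2) = 0.85134351 * 0.65576466 - 0.8300 * 0.99534606 * 0.62446632 = 0.0424


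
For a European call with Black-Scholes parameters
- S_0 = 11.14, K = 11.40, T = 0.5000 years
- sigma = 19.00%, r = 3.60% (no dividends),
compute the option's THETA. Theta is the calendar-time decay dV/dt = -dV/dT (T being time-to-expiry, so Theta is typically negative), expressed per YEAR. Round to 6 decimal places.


d1 = 0.0294296287; d2 = -0.1049206598
phi(d1) = 0.3987695552; exp(-qT) = 1.0000000000; exp(-rT) = 0.9821610324
Theta = -S*exp(-qT)*phi(d1)*sigma/(2*sqrt(T)) - r*K*exp(-rT)*N(d2) + q*S*exp(-qT)*N(d1)
N(d1) = 0.5117390286; N(d2) = 0.4582193827; sqrt(T) = 0.7071067812
Term 1 = -11.1400 * 1.0000000000 * 0.3987695552 * 0.1900 / (2 * 0.7071067812) = -0.5968233250
Term 2 = -0.0360 * 11.4000 * 0.9821610324 * 0.4582193827 = -0.1846985591
Term 3 = 0 (no dividend yield, q = 0)
Theta = -0.5968233250 + (-0.1846985591) + (0.0000000000) = -0.781522

Answer: Theta = -0.781522


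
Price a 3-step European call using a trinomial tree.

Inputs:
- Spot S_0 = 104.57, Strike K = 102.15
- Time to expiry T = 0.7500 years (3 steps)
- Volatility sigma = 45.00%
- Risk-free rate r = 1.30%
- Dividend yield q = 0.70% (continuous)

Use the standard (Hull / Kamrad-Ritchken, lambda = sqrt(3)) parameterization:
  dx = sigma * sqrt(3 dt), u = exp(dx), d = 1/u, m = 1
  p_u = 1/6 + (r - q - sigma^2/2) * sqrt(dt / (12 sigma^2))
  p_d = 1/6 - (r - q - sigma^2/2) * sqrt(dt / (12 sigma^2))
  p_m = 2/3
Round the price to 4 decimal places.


dt = T/N = 0.250000; dx = sigma*sqrt(3*dt) = 0.389711
u = exp(dx) = 1.476555; d = 1/u = 0.677252
p_u = 0.136115, p_m = 0.666667, p_d = 0.197218
Discount per step: exp(-r*dt) = 0.996755
Stock lattice S(k, j) with j the centered position index:
  k=0: S(0,+0) = 104.5700
  k=1: S(1,-1) = 70.8203; S(1,+0) = 104.5700; S(1,+1) = 154.4033
  k=2: S(2,-2) = 47.9632; S(2,-1) = 70.8203; S(2,+0) = 104.5700; S(2,+1) = 154.4033; S(2,+2) = 227.9849
  k=3: S(3,-3) = 32.4832; S(3,-2) = 47.9632; S(3,-1) = 70.8203; S(3,+0) = 104.5700; S(3,+1) = 154.4033; S(3,+2) = 227.9849; S(3,+3) = 336.6322
Terminal payoffs V(N, j) = max(S_T - K, 0):
  V(3,-3) = 0.000000; V(3,-2) = 0.000000; V(3,-1) = 0.000000; V(3,+0) = 2.420000; V(3,+1) = 52.253319; V(3,+2) = 125.834938; V(3,+3) = 234.482220
Backward induction: V(k, j) = exp(-r*dt) * [p_u * V(k+1, j+1) + p_m * V(k+1, j) + p_d * V(k+1, j-1)]
  V(2,-2) = exp(-r*dt) * [p_u*0.000000 + p_m*0.000000 + p_d*0.000000] = 0.000000
  V(2,-1) = exp(-r*dt) * [p_u*2.420000 + p_m*0.000000 + p_d*0.000000] = 0.328330
  V(2,+0) = exp(-r*dt) * [p_u*52.253319 + p_m*2.420000 + p_d*0.000000] = 8.697492
  V(2,+1) = exp(-r*dt) * [p_u*125.834938 + p_m*52.253319 + p_d*2.420000] = 52.270708
  V(2,+2) = exp(-r*dt) * [p_u*234.482220 + p_m*125.834938 + p_d*52.253319] = 125.702660
  V(1,-1) = exp(-r*dt) * [p_u*8.697492 + p_m*0.328330 + p_d*0.000000] = 1.398196
  V(1,+0) = exp(-r*dt) * [p_u*52.270708 + p_m*8.697492 + p_d*0.328330] = 12.935810
  V(1,+1) = exp(-r*dt) * [p_u*125.702660 + p_m*52.270708 + p_d*8.697492] = 53.498334
  V(0,+0) = exp(-r*dt) * [p_u*53.498334 + p_m*12.935810 + p_d*1.398196] = 16.129055

Answer: Price = V(0,0) = 16.1291


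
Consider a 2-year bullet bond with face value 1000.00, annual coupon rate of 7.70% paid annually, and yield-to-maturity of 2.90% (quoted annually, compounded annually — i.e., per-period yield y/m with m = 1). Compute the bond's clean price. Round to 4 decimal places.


Answer: Price = 1091.9798

Derivation:
Coupon per period c = face * coupon_rate / m = 77.000000
Periods per year m = 1; per-period yield y/m = 0.029000
Number of cashflows N = 2
Cashflows (t years, CF_t, discount factor 1/(1+y/m)^(m*t), PV):
  t = 1.0000: CF_t = 77.000000, DF = 0.971817, PV = 74.829932
  t = 2.0000: CF_t = 1077.000000, DF = 0.944429, PV = 1017.149884
Price P = sum_t PV_t = 1091.979816


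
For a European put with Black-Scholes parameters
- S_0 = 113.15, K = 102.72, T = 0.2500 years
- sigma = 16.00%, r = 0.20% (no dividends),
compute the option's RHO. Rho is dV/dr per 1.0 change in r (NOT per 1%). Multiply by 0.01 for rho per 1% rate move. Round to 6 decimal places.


Answer: Rho = -3.079508

Derivation:
d1 = 1.2550941517; d2 = 1.1750941517
phi(d1) = 0.1814873730; exp(-qT) = 1.0000000000; exp(-rT) = 0.9995001250
N(-d2) = 0.1199785251
Rho = -K*T*exp(-rT)*N(-d2) = -102.7200 * 0.2500 * 0.9995001250 * 0.1199785251 = -3.079508


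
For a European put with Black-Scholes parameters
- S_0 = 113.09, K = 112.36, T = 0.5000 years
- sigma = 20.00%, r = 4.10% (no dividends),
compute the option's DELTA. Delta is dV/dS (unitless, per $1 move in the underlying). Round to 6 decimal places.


d1 = 0.2614595181; d2 = 0.1200381618
phi(d1) = 0.3855366292; exp(-qT) = 1.0000000000; exp(-rT) = 0.9797086965
N(-d1) = 0.3968690819
Delta = -exp(-qT) * N(-d1) = -1.0000000000 * 0.3968690819 = -0.396869

Answer: Delta = -0.396869


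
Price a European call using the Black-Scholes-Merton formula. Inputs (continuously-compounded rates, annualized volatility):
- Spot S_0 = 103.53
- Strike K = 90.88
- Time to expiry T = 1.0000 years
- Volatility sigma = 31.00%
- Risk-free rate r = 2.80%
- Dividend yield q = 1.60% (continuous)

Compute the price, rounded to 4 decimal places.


d1 = (ln(S/K) + (r - q + 0.5*sigma^2) * T) / (sigma * sqrt(T)) = 0.61410152
d2 = d1 - sigma * sqrt(T) = 0.30410152
exp(-rT) = 0.97238837; exp(-qT) = 0.98412732
C = S_0 * exp(-qT) * N(d1) - K * exp(-rT) * N(d2)
N(d1) = 0.73042588; N(d2) = 0.61947473
C = 103.5300 * 0.98412732 * 0.73042588 - 90.8800 * 0.97238837 * 0.61947473 = 19.6773

Answer: Price = 19.6773


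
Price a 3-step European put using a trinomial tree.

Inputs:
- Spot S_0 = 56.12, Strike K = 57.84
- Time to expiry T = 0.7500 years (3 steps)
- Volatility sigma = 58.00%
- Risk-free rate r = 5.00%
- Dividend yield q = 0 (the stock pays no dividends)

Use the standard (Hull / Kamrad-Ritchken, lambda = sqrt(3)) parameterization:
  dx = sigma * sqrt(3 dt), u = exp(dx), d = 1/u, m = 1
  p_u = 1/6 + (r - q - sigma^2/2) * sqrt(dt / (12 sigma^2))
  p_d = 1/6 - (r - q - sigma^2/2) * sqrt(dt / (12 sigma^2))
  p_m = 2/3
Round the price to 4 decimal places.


Answer: Price = V(0,0) = 10.1382

Derivation:
dt = T/N = 0.250000; dx = sigma*sqrt(3*dt) = 0.502295
u = exp(dx) = 1.652509; d = 1/u = 0.605140
p_u = 0.137252, p_m = 0.666667, p_d = 0.196082
Discount per step: exp(-r*dt) = 0.987578
Stock lattice S(k, j) with j the centered position index:
  k=0: S(0,+0) = 56.1200
  k=1: S(1,-1) = 33.9605; S(1,+0) = 56.1200; S(1,+1) = 92.7388
  k=2: S(2,-2) = 20.5509; S(2,-1) = 33.9605; S(2,+0) = 56.1200; S(2,+1) = 92.7388; S(2,+2) = 153.2517
  k=3: S(3,-3) = 12.4362; S(3,-2) = 20.5509; S(3,-1) = 33.9605; S(3,+0) = 56.1200; S(3,+1) = 92.7388; S(3,+2) = 153.2517; S(3,+3) = 253.2498
Terminal payoffs V(N, j) = max(K - S_T, 0):
  V(3,-3) = 45.403844; V(3,-2) = 37.289140; V(3,-1) = 23.879519; V(3,+0) = 1.720000; V(3,+1) = 0.000000; V(3,+2) = 0.000000; V(3,+3) = 0.000000
Backward induction: V(k, j) = exp(-r*dt) * [p_u * V(k+1, j+1) + p_m * V(k+1, j) + p_d * V(k+1, j-1)]
  V(2,-2) = exp(-r*dt) * [p_u*23.879519 + p_m*37.289140 + p_d*45.403844] = 36.579676
  V(2,-1) = exp(-r*dt) * [p_u*1.720000 + p_m*23.879519 + p_d*37.289140] = 23.175951
  V(2,+0) = exp(-r*dt) * [p_u*0.000000 + p_m*1.720000 + p_d*23.879519] = 5.756594
  V(2,+1) = exp(-r*dt) * [p_u*0.000000 + p_m*0.000000 + p_d*1.720000] = 0.333071
  V(2,+2) = exp(-r*dt) * [p_u*0.000000 + p_m*0.000000 + p_d*0.000000] = 0.000000
  V(1,-1) = exp(-r*dt) * [p_u*5.756594 + p_m*23.175951 + p_d*36.579676] = 23.122495
  V(1,+0) = exp(-r*dt) * [p_u*0.333071 + p_m*5.756594 + p_d*23.175951] = 8.323131
  V(1,+1) = exp(-r*dt) * [p_u*0.000000 + p_m*0.333071 + p_d*5.756594] = 1.334030
  V(0,+0) = exp(-r*dt) * [p_u*1.334030 + p_m*8.323131 + p_d*23.122495] = 10.138226


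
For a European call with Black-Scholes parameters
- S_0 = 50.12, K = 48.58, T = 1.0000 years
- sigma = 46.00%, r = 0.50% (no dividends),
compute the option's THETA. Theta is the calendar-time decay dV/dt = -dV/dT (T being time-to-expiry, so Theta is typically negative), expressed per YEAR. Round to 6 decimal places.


Answer: Theta = -4.491155

Derivation:
d1 = 0.3087134923; d2 = -0.1512865077
phi(d1) = 0.3803777111; exp(-qT) = 1.0000000000; exp(-rT) = 0.9950124792
Theta = -S*exp(-qT)*phi(d1)*sigma/(2*sqrt(T)) - r*K*exp(-rT)*N(d2) + q*S*exp(-qT)*N(d1)
N(d1) = 0.6212302603; N(d2) = 0.4398748560; sqrt(T) = 1.0000000000
Term 1 = -50.1200 * 1.0000000000 * 0.3803777111 * 0.4600 / (2 * 1.0000000000) = -4.3848421025
Term 2 = -0.0050 * 48.5800 * 0.9950124792 * 0.4398748560 = -0.1063127079
Term 3 = 0 (no dividend yield, q = 0)
Theta = -4.3848421025 + (-0.1063127079) + (0.0000000000) = -4.491155


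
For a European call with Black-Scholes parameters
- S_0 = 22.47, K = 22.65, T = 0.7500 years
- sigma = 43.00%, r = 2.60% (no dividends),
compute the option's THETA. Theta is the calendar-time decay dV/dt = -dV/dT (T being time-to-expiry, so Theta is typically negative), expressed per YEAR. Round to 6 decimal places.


d1 = 0.2171340093; d2 = -0.1552569143
phi(d1) = 0.3896477620; exp(-qT) = 1.0000000000; exp(-rT) = 0.9806888952
Theta = -S*exp(-qT)*phi(d1)*sigma/(2*sqrt(T)) - r*K*exp(-rT)*N(d2) + q*S*exp(-qT)*N(d1)
N(d1) = 0.5859480447; N(d2) = 0.4383093905; sqrt(T) = 0.8660254038
Term 1 = -22.4700 * 1.0000000000 * 0.3896477620 * 0.4300 / (2 * 0.8660254038) = -2.1736173239
Term 2 = -0.0260 * 22.6500 * 0.9806888952 * 0.4383093905 = -0.2531358100
Term 3 = 0 (no dividend yield, q = 0)
Theta = -2.1736173239 + (-0.2531358100) + (0.0000000000) = -2.426753

Answer: Theta = -2.426753


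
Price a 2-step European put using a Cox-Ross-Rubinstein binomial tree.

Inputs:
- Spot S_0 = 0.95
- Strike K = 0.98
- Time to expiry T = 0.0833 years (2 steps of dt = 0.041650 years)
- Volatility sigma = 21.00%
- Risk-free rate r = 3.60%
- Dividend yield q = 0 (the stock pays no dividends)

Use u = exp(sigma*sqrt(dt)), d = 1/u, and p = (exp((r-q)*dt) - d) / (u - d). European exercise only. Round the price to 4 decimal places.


Answer: Price = V(0,0) = 0.0412

Derivation:
dt = T/N = 0.041650
u = exp(sigma*sqrt(dt)) = 1.043789; d = 1/u = 0.958048
p = (exp((r-q)*dt) - d) / (u - d) = 0.506788
Discount per step: exp(-r*dt) = 0.998502
Stock lattice S(k, i) with i counting down-moves:
  k=0: S(0,0) = 0.9500
  k=1: S(1,0) = 0.9916; S(1,1) = 0.9101
  k=2: S(2,0) = 1.0350; S(2,1) = 0.9500; S(2,2) = 0.8720
Terminal payoffs V(N, i) = max(K - S_T, 0):
  V(2,0) = 0.000000; V(2,1) = 0.030000; V(2,2) = 0.108037
Backward induction: V(k, i) = exp(-r*dt) * [p * V(k+1, i) + (1-p) * V(k+1, i+1)].
  V(1,0) = exp(-r*dt) * [p*0.000000 + (1-p)*0.030000] = 0.014774
  V(1,1) = exp(-r*dt) * [p*0.030000 + (1-p)*0.108037] = 0.068386
  V(0,0) = exp(-r*dt) * [p*0.014774 + (1-p)*0.068386] = 0.041155


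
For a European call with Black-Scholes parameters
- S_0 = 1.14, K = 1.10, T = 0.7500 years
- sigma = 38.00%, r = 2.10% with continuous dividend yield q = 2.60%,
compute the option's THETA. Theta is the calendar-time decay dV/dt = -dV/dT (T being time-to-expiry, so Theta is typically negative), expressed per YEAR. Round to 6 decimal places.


d1 = 0.2616857799; d2 = -0.0674038736
phi(d1) = 0.3855138124; exp(-qT) = 0.9806888952; exp(-rT) = 0.9843733826
Theta = -S*exp(-qT)*phi(d1)*sigma/(2*sqrt(T)) - r*K*exp(-rT)*N(d2) + q*S*exp(-qT)*N(d1)
N(d1) = 0.6032181477; N(d2) = 0.4731300928; sqrt(T) = 0.8660254038
Term 1 = -1.1400 * 0.9806888952 * 0.3855138124 * 0.3800 / (2 * 0.8660254038) = -0.0945581618
Term 2 = -0.0210 * 1.1000 * 0.9843733826 * 0.4731300928 = -0.0107585171
Term 3 = 0.0260 * 1.1400 * 0.9806888952 * 0.6032181477 = 0.0175341152
Theta = -0.0945581618 + (-0.0107585171) + (0.0175341152) = -0.087783

Answer: Theta = -0.087783


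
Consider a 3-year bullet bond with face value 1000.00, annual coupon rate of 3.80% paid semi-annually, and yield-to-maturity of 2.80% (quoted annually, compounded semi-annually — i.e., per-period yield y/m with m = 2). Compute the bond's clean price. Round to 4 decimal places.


Answer: Price = 1028.5832

Derivation:
Coupon per period c = face * coupon_rate / m = 19.000000
Periods per year m = 2; per-period yield y/m = 0.014000
Number of cashflows N = 6
Cashflows (t years, CF_t, discount factor 1/(1+y/m)^(m*t), PV):
  t = 0.5000: CF_t = 19.000000, DF = 0.986193, PV = 18.737673
  t = 1.0000: CF_t = 19.000000, DF = 0.972577, PV = 18.478967
  t = 1.5000: CF_t = 19.000000, DF = 0.959149, PV = 18.223833
  t = 2.0000: CF_t = 19.000000, DF = 0.945906, PV = 17.972222
  t = 2.5000: CF_t = 19.000000, DF = 0.932847, PV = 17.724085
  t = 3.0000: CF_t = 1019.000000, DF = 0.919967, PV = 937.446418
Price P = sum_t PV_t = 1028.583198


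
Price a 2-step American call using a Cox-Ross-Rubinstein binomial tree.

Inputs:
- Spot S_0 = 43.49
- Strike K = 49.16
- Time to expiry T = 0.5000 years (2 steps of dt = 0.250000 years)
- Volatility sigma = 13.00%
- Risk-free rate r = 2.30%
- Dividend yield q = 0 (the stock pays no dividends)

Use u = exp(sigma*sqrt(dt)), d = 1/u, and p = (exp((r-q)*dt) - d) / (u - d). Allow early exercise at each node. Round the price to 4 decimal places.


Answer: Price = V(0,0) = 0.1014

Derivation:
dt = T/N = 0.250000
u = exp(sigma*sqrt(dt)) = 1.067159; d = 1/u = 0.937067
p = (exp((r-q)*dt) - d) / (u - d) = 0.528083
Discount per step: exp(-r*dt) = 0.994266
Stock lattice S(k, i) with i counting down-moves:
  k=0: S(0,0) = 43.4900
  k=1: S(1,0) = 46.4107; S(1,1) = 40.7531
  k=2: S(2,0) = 49.5276; S(2,1) = 43.4900; S(2,2) = 38.1884
Terminal payoffs V(N, i) = max(S_T - K, 0):
  V(2,0) = 0.367646; V(2,1) = 0.000000; V(2,2) = 0.000000
Backward induction: V(k, i) = exp(-r*dt) * [p * V(k+1, i) + (1-p) * V(k+1, i+1)]; then take max(V_cont, immediate exercise) for American.
  V(1,0) = exp(-r*dt) * [p*0.367646 + (1-p)*0.000000] = 0.193035; exercise = 0.000000; V(1,0) = max -> 0.193035
  V(1,1) = exp(-r*dt) * [p*0.000000 + (1-p)*0.000000] = 0.000000; exercise = 0.000000; V(1,1) = max -> 0.000000
  V(0,0) = exp(-r*dt) * [p*0.193035 + (1-p)*0.000000] = 0.101354; exercise = 0.000000; V(0,0) = max -> 0.101354


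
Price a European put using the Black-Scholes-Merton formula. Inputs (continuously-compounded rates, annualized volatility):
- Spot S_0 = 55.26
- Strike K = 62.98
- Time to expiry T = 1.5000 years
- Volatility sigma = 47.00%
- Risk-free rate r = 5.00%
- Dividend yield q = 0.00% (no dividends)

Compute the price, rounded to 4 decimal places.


Answer: Price = 14.5193

Derivation:
d1 = (ln(S/K) + (r - q + 0.5*sigma^2) * T) / (sigma * sqrt(T)) = 0.19093356
d2 = d1 - sigma * sqrt(T) = -0.38469653
exp(-rT) = 0.92774349; exp(-qT) = 1.00000000
P = K * exp(-rT) * N(-d2) - S_0 * exp(-qT) * N(-d1)
N(-d1) = 0.42428882; N(-d2) = 0.64976887
P = 62.9800 * 0.92774349 * 0.64976887 - 55.2600 * 1.00000000 * 0.42428882 = 14.5193


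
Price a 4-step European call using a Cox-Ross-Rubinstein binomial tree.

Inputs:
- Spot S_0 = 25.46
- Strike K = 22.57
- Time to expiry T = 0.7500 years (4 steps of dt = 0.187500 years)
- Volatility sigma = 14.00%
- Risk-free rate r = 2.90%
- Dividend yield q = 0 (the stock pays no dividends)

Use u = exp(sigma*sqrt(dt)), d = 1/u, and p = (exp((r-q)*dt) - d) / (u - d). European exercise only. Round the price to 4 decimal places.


Answer: Price = V(0,0) = 3.5033

Derivation:
dt = T/N = 0.187500
u = exp(sigma*sqrt(dt)) = 1.062497; d = 1/u = 0.941179
p = (exp((r-q)*dt) - d) / (u - d) = 0.529792
Discount per step: exp(-r*dt) = 0.994577
Stock lattice S(k, i) with i counting down-moves:
  k=0: S(0,0) = 25.4600
  k=1: S(1,0) = 27.0512; S(1,1) = 23.9624
  k=2: S(2,0) = 28.7418; S(2,1) = 25.4600; S(2,2) = 22.5529
  k=3: S(3,0) = 30.5381; S(3,1) = 27.0512; S(3,2) = 23.9624; S(3,3) = 21.2263
  k=4: S(4,0) = 32.4466; S(4,1) = 28.7418; S(4,2) = 25.4600; S(4,3) = 22.5529; S(4,4) = 19.9778
Terminal payoffs V(N, i) = max(S_T - K, 0):
  V(4,0) = 9.876601; V(4,1) = 6.171790; V(4,2) = 2.890000; V(4,3) = 0.000000; V(4,4) = 0.000000
Backward induction: V(k, i) = exp(-r*dt) * [p * V(k+1, i) + (1-p) * V(k+1, i+1)].
  V(3,0) = exp(-r*dt) * [p*9.876601 + (1-p)*6.171790] = 8.090456
  V(3,1) = exp(-r*dt) * [p*6.171790 + (1-p)*2.890000] = 4.603564
  V(3,2) = exp(-r*dt) * [p*2.890000 + (1-p)*0.000000] = 1.522795
  V(3,3) = exp(-r*dt) * [p*0.000000 + (1-p)*0.000000] = 0.000000
  V(2,0) = exp(-r*dt) * [p*8.090456 + (1-p)*4.603564] = 6.415909
  V(2,1) = exp(-r*dt) * [p*4.603564 + (1-p)*1.522795] = 3.137852
  V(2,2) = exp(-r*dt) * [p*1.522795 + (1-p)*0.000000] = 0.802389
  V(1,0) = exp(-r*dt) * [p*6.415909 + (1-p)*3.137852] = 4.848105
  V(1,1) = exp(-r*dt) * [p*3.137852 + (1-p)*0.802389] = 2.028637
  V(0,0) = exp(-r*dt) * [p*4.848105 + (1-p)*2.028637] = 3.503267


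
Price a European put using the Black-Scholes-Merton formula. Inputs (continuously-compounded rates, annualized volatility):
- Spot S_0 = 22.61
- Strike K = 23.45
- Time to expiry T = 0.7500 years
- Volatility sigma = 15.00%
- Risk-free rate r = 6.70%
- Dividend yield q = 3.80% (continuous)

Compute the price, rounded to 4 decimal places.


Answer: Price = 1.3168

Derivation:
d1 = (ln(S/K) + (r - q + 0.5*sigma^2) * T) / (sigma * sqrt(T)) = -0.04842590
d2 = d1 - sigma * sqrt(T) = -0.17832971
exp(-rT) = 0.95099165; exp(-qT) = 0.97190229
P = K * exp(-rT) * N(-d2) - S_0 * exp(-qT) * N(-d1)
N(-d1) = 0.51931159; N(-d2) = 0.57076798
P = 23.4500 * 0.95099165 * 0.57076798 - 22.6100 * 0.97190229 * 0.51931159 = 1.3168


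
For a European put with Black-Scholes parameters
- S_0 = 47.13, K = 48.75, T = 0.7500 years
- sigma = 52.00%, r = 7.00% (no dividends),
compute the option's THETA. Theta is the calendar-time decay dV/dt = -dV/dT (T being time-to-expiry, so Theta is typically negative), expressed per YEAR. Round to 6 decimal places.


d1 = 0.2667015020; d2 = -0.1836317080
phi(d1) = 0.3850032979; exp(-qT) = 1.0000000000; exp(-rT) = 0.9488543211
Theta = -S*exp(-qT)*phi(d1)*sigma/(2*sqrt(T)) + r*K*exp(-rT)*N(-d2) - q*S*exp(-qT)*N(-d1)
N(-d1) = 0.3948494987; N(-d2) = 0.5728488066; sqrt(T) = 0.8660254038
Term 1 = -47.1300 * 1.0000000000 * 0.3850032979 * 0.5200 / (2 * 0.8660254038) = -5.4475924045
Term 2 = 0.0700 * 48.7500 * 0.9488543211 * 0.5728488066 = 1.8548645984
Term 3 = 0 (no dividend yield, q = 0)
Theta = -5.4475924045 + (1.8548645984) + (0.0000000000) = -3.592728

Answer: Theta = -3.592728


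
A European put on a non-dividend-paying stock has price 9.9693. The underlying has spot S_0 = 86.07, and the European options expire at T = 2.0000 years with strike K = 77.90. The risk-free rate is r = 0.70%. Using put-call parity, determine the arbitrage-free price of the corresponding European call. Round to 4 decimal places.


Put-call parity: C - P = S_0 * exp(-qT) - K * exp(-rT).
S_0 * exp(-qT) = 86.0700 * 1.00000000 = 86.07000000
K * exp(-rT) = 77.9000 * 0.98609754 = 76.81699870
C = P + S*exp(-qT) - K*exp(-rT)
C = 9.9693 + 86.07000000 - 76.81699870 = 19.2223

Answer: Call price = 19.2223


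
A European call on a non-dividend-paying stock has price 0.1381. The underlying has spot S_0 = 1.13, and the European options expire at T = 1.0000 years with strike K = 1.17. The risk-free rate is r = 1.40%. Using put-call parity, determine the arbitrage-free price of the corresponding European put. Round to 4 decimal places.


Put-call parity: C - P = S_0 * exp(-qT) - K * exp(-rT).
S_0 * exp(-qT) = 1.1300 * 1.00000000 = 1.13000000
K * exp(-rT) = 1.1700 * 0.98609754 = 1.15373413
P = C - S*exp(-qT) + K*exp(-rT)
P = 0.1381 - 1.13000000 + 1.15373413 = 0.1618

Answer: Put price = 0.1618
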